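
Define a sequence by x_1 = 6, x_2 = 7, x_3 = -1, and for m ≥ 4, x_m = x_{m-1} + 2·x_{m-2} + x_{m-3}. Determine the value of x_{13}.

12561

Compute successive terms:
x_4 = 19;  x_5 = 24;  x_6 = 61;  x_7 = 128;  x_8 = 274;  x_9 = 591;  x_{10} = 1267;  x_{11} = 2723;  x_{12} = 5848;  x_{13} = 12561.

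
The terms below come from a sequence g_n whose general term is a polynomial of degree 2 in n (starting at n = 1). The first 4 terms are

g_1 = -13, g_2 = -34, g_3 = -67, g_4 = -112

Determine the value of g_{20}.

1st diffs: -21, -33, -45.
2nd diffs: -12, -12 (constant).
Newton forward-difference form: g_n = -13 + (-21)·C(n-1,1) + (-12)·C(n-1,2).
At n = 20: n-1 = 19, so g_{20} = -13 - 399 - 2052 = -2464.

-2464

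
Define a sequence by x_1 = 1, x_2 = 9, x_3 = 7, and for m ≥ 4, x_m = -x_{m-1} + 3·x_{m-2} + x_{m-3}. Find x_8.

Compute successive terms:
x_4 = 21, x_5 = 9, x_6 = 61, x_7 = -13, x_8 = 205.

205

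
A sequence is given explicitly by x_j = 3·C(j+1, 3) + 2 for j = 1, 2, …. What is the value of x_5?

C(6, 3) = 20, so x_5 = 62.

62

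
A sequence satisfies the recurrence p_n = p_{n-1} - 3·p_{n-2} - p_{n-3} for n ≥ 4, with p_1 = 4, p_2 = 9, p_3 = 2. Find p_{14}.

-8647

Iterate the recurrence:
p_4 = -29; p_5 = -44; p_6 = 41; …; p_{11} = 354; p_{12} = 4163; p_{13} = 4196; p_{14} = -8647.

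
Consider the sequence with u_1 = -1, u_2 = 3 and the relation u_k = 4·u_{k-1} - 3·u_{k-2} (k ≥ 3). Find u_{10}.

Applying the relation repeatedly:
u_3 = 15;  u_4 = 51;  u_5 = 159;  u_6 = 483;  u_7 = 1455;  u_8 = 4371;  u_9 = 13119;  u_{10} = 39363.
(Characteristic roots are 3 and 1.)

39363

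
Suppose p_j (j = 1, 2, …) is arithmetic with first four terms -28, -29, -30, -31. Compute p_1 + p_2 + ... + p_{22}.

Common difference d = -1.
p_j = -28 + (j - 1)·(-1).
p_{22} = -49; S = 22·(-28 + (-49))/2 = -847.

-847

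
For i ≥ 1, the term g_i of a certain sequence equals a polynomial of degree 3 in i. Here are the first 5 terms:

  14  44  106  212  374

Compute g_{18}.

13036

1st diffs: 30, 62, 106, 162.
2nd diffs: 32, 44, 56.
3rd diffs: 12, 12 (constant).
So g_i = 2i^3 + 4i^2 + 4i + 4.
Evaluating at i = 18 gives g_{18} = 13036.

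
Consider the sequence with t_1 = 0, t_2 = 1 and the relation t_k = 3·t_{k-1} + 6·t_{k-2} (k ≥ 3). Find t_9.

t_3 = 3;  t_4 = 15;  t_5 = 63;  t_6 = 279;  t_7 = 1215;  t_8 = 5319;  t_9 = 23247.

23247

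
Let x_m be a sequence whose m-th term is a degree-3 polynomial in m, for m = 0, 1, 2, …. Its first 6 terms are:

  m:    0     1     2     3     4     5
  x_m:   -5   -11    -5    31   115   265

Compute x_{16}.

11419

1st diffs: -6, 6, 36, 84, 150.
2nd diffs: 12, 30, 48, 66.
3rd diffs: 18, 18, 18 (constant).
Newton forward-difference form: x_m = -5 + (-6)·C(m,1) + 12·C(m,2) + 18·C(m,3).
At m = 16: m = 16, so x_{16} = -5 - 96 + 1440 + 10080 = 11419.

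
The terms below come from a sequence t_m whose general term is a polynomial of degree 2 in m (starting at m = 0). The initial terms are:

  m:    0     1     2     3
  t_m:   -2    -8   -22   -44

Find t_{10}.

1st diffs: -6, -14, -22.
2nd diffs: -8, -8 (constant).
So t_m = -4m^2 - 2m - 2.
Evaluating at m = 10 gives t_{10} = -422.

-422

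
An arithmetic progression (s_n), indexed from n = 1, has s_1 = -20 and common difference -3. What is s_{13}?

-56

s_n = -20 + (n - 1)·(-3).
s_{13} = -20 + 12·(-3) = -56.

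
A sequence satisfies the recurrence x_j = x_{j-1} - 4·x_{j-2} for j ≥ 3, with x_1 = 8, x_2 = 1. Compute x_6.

Step forward from the initial values:
x_3 = -31, x_4 = -35, x_5 = 89, x_6 = 229.

229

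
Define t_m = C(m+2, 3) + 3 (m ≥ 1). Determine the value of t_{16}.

819

C(18, 3) = 816, so t_{16} = 819.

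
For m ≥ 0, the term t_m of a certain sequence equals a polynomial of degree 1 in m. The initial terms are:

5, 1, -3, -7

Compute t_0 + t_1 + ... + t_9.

-130

1st diffs: -4, -4, -4 (constant).
So t_m = -4m + 5.
Continuing: …, -11, -15, -19, -23, …, t_9 = -31.
Summing m = 0..9 (10 terms) gives -130.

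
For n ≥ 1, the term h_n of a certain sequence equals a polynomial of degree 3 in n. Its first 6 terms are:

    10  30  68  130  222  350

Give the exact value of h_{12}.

1st diffs: 20, 38, 62, 92, 128.
2nd diffs: 18, 24, 30, 36.
3rd diffs: 6, 6, 6 (constant).
Newton forward-difference form: h_n = 10 + 20·C(n-1,1) + 18·C(n-1,2) + 6·C(n-1,3).
At n = 12: n-1 = 11, so h_{12} = 10 + 220 + 990 + 990 = 2210.

2210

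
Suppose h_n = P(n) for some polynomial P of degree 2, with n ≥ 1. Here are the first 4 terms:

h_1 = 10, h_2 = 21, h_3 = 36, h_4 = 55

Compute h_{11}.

1st diffs: 11, 15, 19.
2nd diffs: 4, 4 (constant).
Newton forward-difference form: h_n = 10 + 11·C(n-1,1) + 4·C(n-1,2).
At n = 11: n-1 = 10, so h_{11} = 10 + 110 + 180 = 300.

300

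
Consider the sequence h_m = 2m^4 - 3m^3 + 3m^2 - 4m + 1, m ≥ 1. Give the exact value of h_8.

6817

h_8 = 2·8^4 - 3·8^3 + 3·8^2 - 4·8 + 1 = 6817.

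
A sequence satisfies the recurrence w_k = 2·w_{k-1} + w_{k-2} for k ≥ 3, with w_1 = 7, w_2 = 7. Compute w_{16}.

1930649

Step forward from the initial values:
w_3 = 21; w_4 = 49; w_5 = 119; …; w_{13} = 137207; w_{14} = 331247; w_{15} = 799701; w_{16} = 1930649.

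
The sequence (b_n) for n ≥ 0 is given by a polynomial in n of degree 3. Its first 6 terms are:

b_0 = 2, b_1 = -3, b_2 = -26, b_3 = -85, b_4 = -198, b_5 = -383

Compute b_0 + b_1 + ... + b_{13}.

1st diffs: -5, -23, -59, -113, -185.
2nd diffs: -18, -36, -54, -72.
3rd diffs: -18, -18, -18 (constant).
So b_n = -3n^3 - 2n + 2.
Continuing: …, -658, -1041, -1550, -2203, …, b_{13} = -6615.
Summing n = 0..13 (14 terms) gives -24997.

-24997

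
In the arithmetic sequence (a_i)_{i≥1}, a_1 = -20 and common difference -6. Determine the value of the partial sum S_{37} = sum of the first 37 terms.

-4736

a_i = -20 + (i - 1)·(-6).
a_{37} = -236; S = 37·(-20 + (-236))/2 = -4736.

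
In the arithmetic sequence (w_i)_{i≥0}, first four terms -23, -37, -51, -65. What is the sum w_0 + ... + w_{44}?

-14895

Common difference d = -14.
w_i = -23 + (i - 0)·(-14).
w_{44} = -639; S = 45·(-23 + (-639))/2 = -14895.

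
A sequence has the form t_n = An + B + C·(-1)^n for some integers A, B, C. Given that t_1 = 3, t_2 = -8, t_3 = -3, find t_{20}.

The three given values yield: A + B - C = 3; 2A + B + C = -8; 3A + B - C = -3.
Subtracting the first from the second: A + 2C = -11.
Subtracting the second from the third: A - 2C = 5.
Solving: C = -4, A = -3, then B = 2.
Therefore t_{20} = -60 + 2 + (-4)·1 = -62.

-62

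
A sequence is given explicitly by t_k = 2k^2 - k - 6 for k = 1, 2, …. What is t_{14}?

372

t_{14} = 2·14^2 - 1·14 - 6 = 372.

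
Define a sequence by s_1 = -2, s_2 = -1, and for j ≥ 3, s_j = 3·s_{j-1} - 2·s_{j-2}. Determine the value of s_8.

s_3 = 1, s_4 = 5, s_5 = 13, s_6 = 29, s_7 = 61, s_8 = 125.
(Characteristic roots are 2 and 1.)

125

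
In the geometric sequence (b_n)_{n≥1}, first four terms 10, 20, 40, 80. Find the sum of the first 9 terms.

5110

Common ratio r = 2.
b_n = 10·2^(n-1).
S = 10·(2^9 - 1)/(2 - 1) = 10·(512 - 1)/(1) = 5110.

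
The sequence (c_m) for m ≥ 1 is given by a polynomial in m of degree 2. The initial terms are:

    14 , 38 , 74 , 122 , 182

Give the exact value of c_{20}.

1st diffs: 24, 36, 48, 60.
2nd diffs: 12, 12, 12 (constant).
Newton forward-difference form: c_m = 14 + 24·C(m-1,1) + 12·C(m-1,2).
At m = 20: m-1 = 19, so c_{20} = 14 + 456 + 2052 = 2522.

2522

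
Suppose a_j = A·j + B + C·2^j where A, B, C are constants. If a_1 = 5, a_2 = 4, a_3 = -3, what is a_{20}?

At j = 1, 2, 3: A + B + 2C = 5; 2A + B + 4C = 4; 3A + B + 8C = -3.
Subtracting the first from the second: A + 2C = -1.
Subtracting the second from the third: A + 4C = -7.
Solving: C = -3, A = 5, then B = 6.
So a_j = 5·j + 6 + (-3)·2^j; at j=20 this is -3145622.

-3145622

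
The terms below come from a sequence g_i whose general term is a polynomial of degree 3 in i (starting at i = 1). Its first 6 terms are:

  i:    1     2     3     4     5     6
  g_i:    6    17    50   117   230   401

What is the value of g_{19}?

13362

1st diffs: 11, 33, 67, 113, 171.
2nd diffs: 22, 34, 46, 58.
3rd diffs: 12, 12, 12 (constant).
Newton forward-difference form: g_i = 6 + 11·C(i-1,1) + 22·C(i-1,2) + 12·C(i-1,3).
At i = 19: i-1 = 18, so g_{19} = 6 + 198 + 3366 + 9792 = 13362.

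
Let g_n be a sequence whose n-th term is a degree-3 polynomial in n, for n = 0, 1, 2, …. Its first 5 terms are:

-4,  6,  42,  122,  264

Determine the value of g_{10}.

1st diffs: 10, 36, 80, 142.
2nd diffs: 26, 44, 62.
3rd diffs: 18, 18 (constant).
Newton forward-difference form: g_n = -4 + 10·C(n,1) + 26·C(n,2) + 18·C(n,3).
At n = 10: n = 10, so g_{10} = -4 + 100 + 1170 + 2160 = 3426.

3426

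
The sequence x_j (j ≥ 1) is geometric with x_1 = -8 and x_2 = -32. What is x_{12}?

Common ratio r = 4.
x_j = (-8)·4^(j-1).
x_{12} = (-8)·4^11 = -33554432.

-33554432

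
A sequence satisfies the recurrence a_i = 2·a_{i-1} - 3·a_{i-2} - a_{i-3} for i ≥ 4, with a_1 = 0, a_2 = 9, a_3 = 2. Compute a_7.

96

a_4 = -23; a_5 = -61; a_6 = -55; a_7 = 96.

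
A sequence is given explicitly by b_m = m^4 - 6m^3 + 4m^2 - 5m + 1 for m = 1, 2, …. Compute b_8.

1241

b_8 = 1·8^4 - 6·8^3 + 4·8^2 - 5·8 + 1 = 1241.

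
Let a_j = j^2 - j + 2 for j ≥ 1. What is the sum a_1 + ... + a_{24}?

4648

Over j = 1..24: Σj = 300, Σj² = 4900.
Total = (1)·4900 + (-1)·300 + (2)·24 = 4648.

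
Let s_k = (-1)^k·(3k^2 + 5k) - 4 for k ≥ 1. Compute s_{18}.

1058

(-1)^18 = 1; 3k^2 + 5k at k=18 is 1062; so s_{18} = 1058.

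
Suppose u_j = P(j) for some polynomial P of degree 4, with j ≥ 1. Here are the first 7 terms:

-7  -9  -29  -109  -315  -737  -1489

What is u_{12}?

1st diffs: -2, -20, -80, -206, -422, -752.
2nd diffs: -18, -60, -126, -216, -330.
3rd diffs: -42, -66, -90, -114.
4th diffs: -24, -24, -24 (constant).
Newton forward-difference form: u_j = -7 + (-2)·C(j-1,1) + (-18)·C(j-1,2) + (-42)·C(j-1,3) + (-24)·C(j-1,4).
At j = 12: j-1 = 11, so u_{12} = -7 - 22 - 990 - 6930 - 7920 = -15869.

-15869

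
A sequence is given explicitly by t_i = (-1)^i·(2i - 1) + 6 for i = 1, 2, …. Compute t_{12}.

29

(-1)^12 = 1; 2i - 1 at i=12 is 23; so t_{12} = 29.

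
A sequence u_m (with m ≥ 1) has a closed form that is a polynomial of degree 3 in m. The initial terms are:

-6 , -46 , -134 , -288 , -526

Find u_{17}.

-16486

1st diffs: -40, -88, -154, -238.
2nd diffs: -48, -66, -84.
3rd diffs: -18, -18 (constant).
So u_m = -3m^3 - 6m^2 - m + 4.
Evaluating at m = 17 gives u_{17} = -16486.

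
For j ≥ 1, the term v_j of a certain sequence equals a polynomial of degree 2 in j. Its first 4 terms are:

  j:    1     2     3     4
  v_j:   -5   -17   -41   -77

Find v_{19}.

1st diffs: -12, -24, -36.
2nd diffs: -12, -12 (constant).
Newton forward-difference form: v_j = -5 + (-12)·C(j-1,1) + (-12)·C(j-1,2).
At j = 19: j-1 = 18, so v_{19} = -5 - 216 - 1836 = -2057.

-2057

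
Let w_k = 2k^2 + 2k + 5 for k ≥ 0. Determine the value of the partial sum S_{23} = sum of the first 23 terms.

Over k = 0..22: Σk = 253, Σk² = 3795.
Total = (2)·3795 + (2)·253 + (5)·23 = 8211.

8211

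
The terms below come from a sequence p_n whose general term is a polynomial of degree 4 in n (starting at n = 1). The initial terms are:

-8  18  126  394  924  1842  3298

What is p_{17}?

97608

1st diffs: 26, 108, 268, 530, 918, 1456.
2nd diffs: 82, 160, 262, 388, 538.
3rd diffs: 78, 102, 126, 150.
4th diffs: 24, 24, 24 (constant).
Newton forward-difference form: p_n = -8 + 26·C(n-1,1) + 82·C(n-1,2) + 78·C(n-1,3) + 24·C(n-1,4).
At n = 17: n-1 = 16, so p_{17} = -8 + 416 + 9840 + 43680 + 43680 = 97608.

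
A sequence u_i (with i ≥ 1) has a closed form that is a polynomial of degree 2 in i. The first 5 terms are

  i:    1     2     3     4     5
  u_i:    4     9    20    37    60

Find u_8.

165

1st diffs: 5, 11, 17, 23.
2nd diffs: 6, 6, 6 (constant).
Newton forward-difference form: u_i = 4 + 5·C(i-1,1) + 6·C(i-1,2).
At i = 8: i-1 = 7, so u_8 = 4 + 35 + 126 = 165.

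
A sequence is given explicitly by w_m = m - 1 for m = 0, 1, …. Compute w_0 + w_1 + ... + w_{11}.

Over m = 0..11: Σm = 66.
Total = (1)·66 + (-1)·12 = 54.

54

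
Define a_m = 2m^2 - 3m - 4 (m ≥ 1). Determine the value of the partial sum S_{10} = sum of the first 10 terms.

565

Over m = 1..10: Σm = 55, Σm² = 385.
Total = (2)·385 + (-3)·55 + (-4)·10 = 565.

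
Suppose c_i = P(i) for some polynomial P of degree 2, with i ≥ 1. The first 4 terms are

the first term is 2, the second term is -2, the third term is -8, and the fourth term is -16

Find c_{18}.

1st diffs: -4, -6, -8.
2nd diffs: -2, -2 (constant).
Newton forward-difference form: c_i = 2 + (-4)·C(i-1,1) + (-2)·C(i-1,2).
At i = 18: i-1 = 17, so c_{18} = 2 - 68 - 272 = -338.

-338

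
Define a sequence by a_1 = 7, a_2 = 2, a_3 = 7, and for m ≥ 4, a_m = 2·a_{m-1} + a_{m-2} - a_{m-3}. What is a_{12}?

6257

Compute successive terms:
a_4 = 9, a_5 = 23, a_6 = 48, a_7 = 110, a_8 = 245, a_9 = 552, a_{10} = 1239, a_{11} = 2785, a_{12} = 6257.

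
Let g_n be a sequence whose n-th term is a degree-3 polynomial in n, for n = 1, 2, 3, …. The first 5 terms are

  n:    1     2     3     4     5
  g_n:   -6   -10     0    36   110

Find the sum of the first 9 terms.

2490

1st diffs: -4, 10, 36, 74.
2nd diffs: 14, 26, 38.
3rd diffs: 12, 12 (constant).
So g_n = 2n^3 - 5n^2 - 3n.
Continuing: 234, 420, 680, 1026.
Summing n = 1..9 (9 terms) gives 2490.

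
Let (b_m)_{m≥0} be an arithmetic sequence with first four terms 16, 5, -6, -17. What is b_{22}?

-226

Common difference d = -11.
b_m = 16 + (m - 0)·(-11).
b_{22} = 16 + 22·(-11) = -226.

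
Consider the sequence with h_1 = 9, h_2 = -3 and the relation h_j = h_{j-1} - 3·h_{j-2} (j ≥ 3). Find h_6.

132

Iterate the recurrence:
h_3 = -30, h_4 = -21, h_5 = 69, h_6 = 132.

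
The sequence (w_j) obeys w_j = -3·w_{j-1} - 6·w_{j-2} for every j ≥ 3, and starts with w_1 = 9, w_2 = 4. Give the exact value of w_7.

2754

w_3 = -66  w_4 = 174  w_5 = -126  w_6 = -666  w_7 = 2754.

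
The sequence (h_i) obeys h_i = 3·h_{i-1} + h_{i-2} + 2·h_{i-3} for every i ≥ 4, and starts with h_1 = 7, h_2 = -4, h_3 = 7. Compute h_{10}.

46071

Applying the relation repeatedly:
h_4 = 31  h_5 = 92  h_6 = 321  h_7 = 1117  h_8 = 3856  h_9 = 13327  h_{10} = 46071.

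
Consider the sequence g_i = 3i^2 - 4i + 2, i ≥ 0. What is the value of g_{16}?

g_{16} = 3·16^2 - 4·16 + 2 = 706.

706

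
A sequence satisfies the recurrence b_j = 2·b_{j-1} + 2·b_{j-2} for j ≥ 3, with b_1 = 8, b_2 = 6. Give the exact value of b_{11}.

Applying the relation repeatedly:
b_3 = 28;  b_4 = 68;  b_5 = 192;  b_6 = 520;  b_7 = 1424;  b_8 = 3888;  b_9 = 10624;  b_{10} = 29024;  b_{11} = 79296.

79296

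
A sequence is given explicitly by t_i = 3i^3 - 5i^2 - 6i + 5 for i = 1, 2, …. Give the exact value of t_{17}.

t_{17} = 3·17^3 - 5·17^2 - 6·17 + 5 = 13197.

13197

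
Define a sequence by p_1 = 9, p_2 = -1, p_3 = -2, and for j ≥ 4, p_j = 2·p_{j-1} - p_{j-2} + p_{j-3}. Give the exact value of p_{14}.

1569

Applying the relation repeatedly:
p_4 = 6; p_5 = 13; p_6 = 18; …; p_{11} = 290; p_{12} = 509; p_{13} = 894; p_{14} = 1569.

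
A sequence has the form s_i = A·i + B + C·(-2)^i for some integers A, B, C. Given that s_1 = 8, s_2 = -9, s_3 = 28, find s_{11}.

Plug in i = 1, 2, 3: A + B - 2C = 8; 2A + B + 4C = -9; 3A + B - 8C = 28.
Subtracting the first from the second: A + 6C = -17.
Subtracting the second from the third: A - 12C = 37.
Solving: C = -3, A = 1, then B = 1.
So s_i = 1·i + 1 + (-3)·(-2)^i; at i=11 this is 6156.

6156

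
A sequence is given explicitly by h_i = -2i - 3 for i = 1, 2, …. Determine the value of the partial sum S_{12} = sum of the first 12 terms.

-192

Over i = 1..12: Σi = 78.
Total = (-2)·78 + (-3)·12 = -192.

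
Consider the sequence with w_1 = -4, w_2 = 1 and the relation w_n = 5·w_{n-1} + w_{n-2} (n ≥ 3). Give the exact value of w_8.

Step forward from the initial values:
w_3 = 1; w_4 = 6; w_5 = 31; w_6 = 161; w_7 = 836; w_8 = 4341.

4341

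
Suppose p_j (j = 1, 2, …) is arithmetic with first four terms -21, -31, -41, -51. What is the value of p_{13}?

Common difference d = -10.
p_j = -21 + (j - 1)·(-10).
p_{13} = -21 + 12·(-10) = -141.

-141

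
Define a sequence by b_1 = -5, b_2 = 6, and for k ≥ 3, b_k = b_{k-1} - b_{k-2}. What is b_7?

Iterate the recurrence:
b_3 = 11  b_4 = 5  b_5 = -6  b_6 = -11  b_7 = -5.

-5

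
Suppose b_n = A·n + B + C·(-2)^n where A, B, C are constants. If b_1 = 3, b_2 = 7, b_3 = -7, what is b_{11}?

-2063

Plug in n = 1, 2, 3: A + B - 2C = 3; 2A + B + 4C = 7; 3A + B - 8C = -7.
Subtracting the first from the second: A + 6C = 4.
Subtracting the second from the third: A - 12C = -14.
Solving: C = 1, A = -2, then B = 7.
Hence b_{11} = -2·11 + 7 + 1·(-2048) = -2063.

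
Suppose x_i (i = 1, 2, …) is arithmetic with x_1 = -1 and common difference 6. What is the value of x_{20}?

113

x_i = -1 + (i - 1)·6.
x_{20} = -1 + 19·6 = 113.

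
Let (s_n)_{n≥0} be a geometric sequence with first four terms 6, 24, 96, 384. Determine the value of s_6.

24576

Common ratio r = 4.
s_n = 6·4^(n-0).
s_6 = 6·4^6 = 24576.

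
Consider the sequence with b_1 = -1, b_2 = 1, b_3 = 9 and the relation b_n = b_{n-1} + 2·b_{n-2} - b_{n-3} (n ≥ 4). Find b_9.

Applying the relation repeatedly:
b_4 = 12, b_5 = 29, b_6 = 44, b_7 = 90, b_8 = 149, b_9 = 285.

285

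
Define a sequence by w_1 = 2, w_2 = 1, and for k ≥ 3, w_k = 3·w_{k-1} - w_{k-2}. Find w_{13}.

10946

Iterate the recurrence:
w_3 = 1; w_4 = 2; w_5 = 5; …; w_{10} = 610; w_{11} = 1597; w_{12} = 4181; w_{13} = 10946.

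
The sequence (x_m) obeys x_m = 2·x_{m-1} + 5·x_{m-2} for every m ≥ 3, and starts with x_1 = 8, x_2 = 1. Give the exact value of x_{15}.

Compute successive terms:
x_3 = 42; x_4 = 89; x_5 = 388; …; x_{12} = 2115249; x_{13} = 7298108; x_{14} = 25172461; x_{15} = 86835462.

86835462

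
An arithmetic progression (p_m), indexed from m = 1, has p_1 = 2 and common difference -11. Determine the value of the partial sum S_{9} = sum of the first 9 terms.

p_m = 2 + (m - 1)·(-11).
p_9 = -86; S = 9·(2 + (-86))/2 = -378.

-378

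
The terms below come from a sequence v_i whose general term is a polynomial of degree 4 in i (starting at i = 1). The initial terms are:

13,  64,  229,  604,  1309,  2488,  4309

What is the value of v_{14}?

1st diffs: 51, 165, 375, 705, 1179, 1821.
2nd diffs: 114, 210, 330, 474, 642.
3rd diffs: 96, 120, 144, 168.
4th diffs: 24, 24, 24 (constant).
Newton forward-difference form: v_i = 13 + 51·C(i-1,1) + 114·C(i-1,2) + 96·C(i-1,3) + 24·C(i-1,4).
At i = 14: i-1 = 13, so v_{14} = 13 + 663 + 8892 + 27456 + 17160 = 54184.

54184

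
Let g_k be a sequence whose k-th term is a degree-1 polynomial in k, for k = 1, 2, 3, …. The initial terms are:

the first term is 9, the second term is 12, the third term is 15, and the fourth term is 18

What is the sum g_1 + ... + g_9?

189

1st diffs: 3, 3, 3 (constant).
So g_k = 3k + 6.
Continuing: …, 21, 24, 27, 30, …, g_9 = 33.
Summing k = 1..9 (9 terms) gives 189.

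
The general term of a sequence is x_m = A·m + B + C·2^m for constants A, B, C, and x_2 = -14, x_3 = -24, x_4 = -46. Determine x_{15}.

-98280

Plug in m = 2, 3, 4: 2A + B + 4C = -14; 3A + B + 8C = -24; 4A + B + 16C = -46.
Subtracting the first from the second: A + 4C = -10.
Subtracting the second from the third: A + 8C = -22.
Solving: C = -3, A = 2, then B = -6.
Therefore x_{15} = 30 + (-6) + (-3)·32768 = -98280.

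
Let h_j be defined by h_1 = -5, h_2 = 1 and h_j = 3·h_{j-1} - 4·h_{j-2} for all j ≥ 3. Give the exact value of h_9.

-1913

Iterate the recurrence:
h_3 = 23  h_4 = 65  h_5 = 103  h_6 = 49  h_7 = -265  h_8 = -991  h_9 = -1913.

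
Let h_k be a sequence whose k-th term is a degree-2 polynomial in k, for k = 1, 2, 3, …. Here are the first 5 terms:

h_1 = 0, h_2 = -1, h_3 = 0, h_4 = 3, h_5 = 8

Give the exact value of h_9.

48

1st diffs: -1, 1, 3, 5.
2nd diffs: 2, 2, 2 (constant).
Newton forward-difference form: h_k = (-1)·C(k-1,1) + 2·C(k-1,2).
At k = 9: k-1 = 8, so h_9 = -8 + 56 = 48.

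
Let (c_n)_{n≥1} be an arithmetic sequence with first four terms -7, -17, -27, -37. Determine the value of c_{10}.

Common difference d = -10.
c_n = -7 + (n - 1)·(-10).
c_{10} = -7 + 9·(-10) = -97.

-97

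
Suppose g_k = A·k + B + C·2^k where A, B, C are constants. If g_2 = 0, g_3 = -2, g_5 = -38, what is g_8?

Plug in k = 2, 3, 5: 2A + B + 4C = 0; 3A + B + 8C = -2; 5A + B + 32C = -38.
Subtracting the first from the second: A + 4C = -2.
Subtracting the second from the third: 2A + 24C = -36.
Solving: C = -2, A = 6, then B = -4.
So g_k = 6·k + (-4) + (-2)·2^k; at k=8 this is -468.

-468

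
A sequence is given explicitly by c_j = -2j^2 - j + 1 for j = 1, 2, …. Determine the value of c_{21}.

c_{21} = -2·21^2 - 1·21 + 1 = -902.

-902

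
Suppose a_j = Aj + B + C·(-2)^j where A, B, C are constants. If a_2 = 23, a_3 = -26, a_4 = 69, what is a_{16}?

262137

Plug in j = 2, 3, 4: 2A + B + 4C = 23; 3A + B - 8C = -26; 4A + B + 16C = 69.
Subtracting the first from the second: A - 12C = -49.
Subtracting the second from the third: A + 24C = 95.
Solving: C = 4, A = -1, then B = 9.
Hence a_{16} = -1·16 + 9 + 4·65536 = 262137.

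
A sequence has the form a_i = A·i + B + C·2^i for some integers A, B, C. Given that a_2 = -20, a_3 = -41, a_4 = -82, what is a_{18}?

At i = 2, 3, 4: 2A + B + 4C = -20; 3A + B + 8C = -41; 4A + B + 16C = -82.
Subtracting the first from the second: A + 4C = -21.
Subtracting the second from the third: A + 8C = -41.
Solving: C = -5, A = -1, then B = 2.
Hence a_{18} = -1·18 + 2 + (-5)·262144 = -1310736.

-1310736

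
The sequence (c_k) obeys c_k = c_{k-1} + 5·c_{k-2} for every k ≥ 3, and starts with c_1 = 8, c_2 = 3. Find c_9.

Applying the relation repeatedly:
c_3 = 43;  c_4 = 58;  c_5 = 273;  c_6 = 563;  c_7 = 1928;  c_8 = 4743;  c_9 = 14383.

14383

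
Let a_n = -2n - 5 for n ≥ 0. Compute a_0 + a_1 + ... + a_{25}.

-780

Over n = 0..25: Σn = 325.
Total = (-2)·325 + (-5)·26 = -780.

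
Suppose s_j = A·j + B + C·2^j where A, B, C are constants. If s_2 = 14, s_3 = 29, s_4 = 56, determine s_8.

Write the equations: 2A + B + 4C = 14; 3A + B + 8C = 29; 4A + B + 16C = 56.
Subtracting the first from the second: A + 4C = 15.
Subtracting the second from the third: A + 8C = 27.
Solving: C = 3, A = 3, then B = -4.
Hence s_8 = 3·8 + (-4) + 3·256 = 788.

788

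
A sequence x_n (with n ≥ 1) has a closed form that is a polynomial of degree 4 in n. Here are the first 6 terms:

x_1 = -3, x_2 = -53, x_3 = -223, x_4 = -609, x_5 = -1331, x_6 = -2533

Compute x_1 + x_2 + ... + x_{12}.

-96264

1st diffs: -50, -170, -386, -722, -1202.
2nd diffs: -120, -216, -336, -480.
3rd diffs: -96, -120, -144.
4th diffs: -24, -24 (constant).
Newton forward-difference form: x_n = -3 + (-50)·C(n-1,1) + (-120)·C(n-1,2) + (-96)·C(n-1,3) + (-24)·C(n-1,4).
Continuing: …, -4383, -7073, -10819, -15861, …, x_{12} = -30913.
Summing n = 1..12 (12 terms) gives -96264.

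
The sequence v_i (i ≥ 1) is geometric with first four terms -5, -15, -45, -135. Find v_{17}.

-215233605

Common ratio r = 3.
v_i = (-5)·3^(i-1).
v_{17} = (-5)·3^16 = -215233605.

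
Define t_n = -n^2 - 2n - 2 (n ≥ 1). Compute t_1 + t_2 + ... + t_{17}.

Over n = 1..17: Σn = 153, Σn² = 1785.
Total = (-1)·1785 + (-2)·153 + (-2)·17 = -2125.

-2125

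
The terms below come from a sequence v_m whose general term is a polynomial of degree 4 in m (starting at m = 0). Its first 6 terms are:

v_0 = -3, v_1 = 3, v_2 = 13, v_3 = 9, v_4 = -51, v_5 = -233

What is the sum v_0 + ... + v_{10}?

-16071

1st diffs: 6, 10, -4, -60, -182.
2nd diffs: 4, -14, -56, -122.
3rd diffs: -18, -42, -66.
4th diffs: -24, -24 (constant).
Newton forward-difference form: v_m = -3 + 6·C(m,1) + 4·C(m,2) + (-18)·C(m,3) + (-24)·C(m,4).
Continuing: …, -627, -1347, -2531, -4341, …, v_{10} = -6963.
Summing m = 0..10 (11 terms) gives -16071.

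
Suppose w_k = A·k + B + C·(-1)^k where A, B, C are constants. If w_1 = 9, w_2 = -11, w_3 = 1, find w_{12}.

-51

Plug in k = 1, 2, 3: A + B - C = 9; 2A + B + C = -11; 3A + B - C = 1.
Subtracting the first from the second: A + 2C = -20.
Subtracting the second from the third: A - 2C = 12.
Solving: C = -8, A = -4, then B = 5.
Therefore w_{12} = -48 + 5 + (-8)·1 = -51.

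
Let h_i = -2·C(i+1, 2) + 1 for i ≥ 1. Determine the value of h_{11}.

C(12, 2) = 66, so h_{11} = -131.

-131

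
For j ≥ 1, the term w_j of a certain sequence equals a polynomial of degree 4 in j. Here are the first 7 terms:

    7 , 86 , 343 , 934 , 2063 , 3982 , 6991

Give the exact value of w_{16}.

156382

1st diffs: 79, 257, 591, 1129, 1919, 3009.
2nd diffs: 178, 334, 538, 790, 1090.
3rd diffs: 156, 204, 252, 300.
4th diffs: 48, 48, 48 (constant).
So w_j = 2j^4 + 6j^3 + 3j^2 - 2j - 2.
Evaluating at j = 16 gives w_{16} = 156382.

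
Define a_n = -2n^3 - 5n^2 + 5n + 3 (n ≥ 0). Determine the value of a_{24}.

-30405

a_{24} = -2·24^3 - 5·24^2 + 5·24 + 3 = -30405.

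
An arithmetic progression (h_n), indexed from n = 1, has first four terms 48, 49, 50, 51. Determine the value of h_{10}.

57

Common difference d = 1.
h_n = 48 + (n - 1)·1.
h_{10} = 48 + 9·1 = 57.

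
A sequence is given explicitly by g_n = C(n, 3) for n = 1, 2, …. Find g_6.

20

C(6, 3) = 20, so g_6 = 20.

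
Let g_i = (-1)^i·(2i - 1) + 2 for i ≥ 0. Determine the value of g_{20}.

(-1)^20 = 1; 2i - 1 at i=20 is 39; so g_{20} = 41.

41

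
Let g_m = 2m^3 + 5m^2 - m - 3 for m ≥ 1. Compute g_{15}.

7857

g_{15} = 2·15^3 + 5·15^2 - 1·15 - 3 = 7857.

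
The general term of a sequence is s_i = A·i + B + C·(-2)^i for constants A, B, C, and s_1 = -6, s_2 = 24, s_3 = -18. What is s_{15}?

Plug in i = 1, 2, 3: A + B - 2C = -6; 2A + B + 4C = 24; 3A + B - 8C = -18.
Subtracting the first from the second: A + 6C = 30.
Subtracting the second from the third: A - 12C = -42.
Solving: C = 4, A = 6, then B = -4.
So s_i = 6·i + (-4) + 4·(-2)^i; at i=15 this is -130986.

-130986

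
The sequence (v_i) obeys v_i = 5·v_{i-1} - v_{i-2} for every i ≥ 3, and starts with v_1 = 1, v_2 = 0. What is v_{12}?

v_3 = -1; v_4 = -5; v_5 = -24; v_6 = -115; v_7 = -551; v_8 = -2640; v_9 = -12649; v_{10} = -60605; v_{11} = -290376; v_{12} = -1391275.

-1391275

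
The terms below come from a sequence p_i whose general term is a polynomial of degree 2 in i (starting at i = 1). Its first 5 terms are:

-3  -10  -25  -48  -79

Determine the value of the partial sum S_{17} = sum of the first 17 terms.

1st diffs: -7, -15, -23, -31.
2nd diffs: -8, -8, -8 (constant).
Newton forward-difference form: p_i = -3 + (-7)·C(i-1,1) + (-8)·C(i-1,2).
Continuing: …, -118, -165, -220, -283, …, p_{17} = -1075.
Summing i = 1..17 (17 terms) gives -6443.

-6443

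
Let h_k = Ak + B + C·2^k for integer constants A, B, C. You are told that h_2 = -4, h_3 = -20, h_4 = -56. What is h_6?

-288

The three given values yield: 2A + B + 4C = -4; 3A + B + 8C = -20; 4A + B + 16C = -56.
Subtracting the first from the second: A + 4C = -16.
Subtracting the second from the third: A + 8C = -36.
Solving: C = -5, A = 4, then B = 8.
Hence h_6 = 4·6 + 8 + (-5)·64 = -288.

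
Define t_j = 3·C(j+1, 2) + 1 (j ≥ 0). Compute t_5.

46

C(6, 2) = 15, so t_5 = 46.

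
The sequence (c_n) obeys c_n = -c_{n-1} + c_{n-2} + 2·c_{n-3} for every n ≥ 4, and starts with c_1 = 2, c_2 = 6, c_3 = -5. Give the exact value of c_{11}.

64

Applying the relation repeatedly:
c_4 = 15;  c_5 = -8;  c_6 = 13;  c_7 = 9;  c_8 = -12;  c_9 = 47;  c_{10} = -41;  c_{11} = 64.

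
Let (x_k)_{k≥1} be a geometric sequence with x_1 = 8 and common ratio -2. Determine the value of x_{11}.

8192

x_k = 8·(-2)^(k-1).
x_{11} = 8·(-2)^10 = 8192.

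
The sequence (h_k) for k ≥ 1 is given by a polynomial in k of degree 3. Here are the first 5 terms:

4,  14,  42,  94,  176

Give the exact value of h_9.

1st diffs: 10, 28, 52, 82.
2nd diffs: 18, 24, 30.
3rd diffs: 6, 6 (constant).
Newton forward-difference form: h_k = 4 + 10·C(k-1,1) + 18·C(k-1,2) + 6·C(k-1,3).
At k = 9: k-1 = 8, so h_9 = 4 + 80 + 504 + 336 = 924.

924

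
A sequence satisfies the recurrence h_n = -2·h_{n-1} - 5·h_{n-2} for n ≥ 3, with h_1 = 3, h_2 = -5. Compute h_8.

-365

Step forward from the initial values:
h_3 = -5, h_4 = 35, h_5 = -45, h_6 = -85, h_7 = 395, h_8 = -365.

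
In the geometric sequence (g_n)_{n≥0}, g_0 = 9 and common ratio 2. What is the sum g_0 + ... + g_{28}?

4831838199

g_n = 9·2^(n-0).
S = 9·(2^29 - 1)/(2 - 1) = 9·(536870912 - 1)/(1) = 4831838199.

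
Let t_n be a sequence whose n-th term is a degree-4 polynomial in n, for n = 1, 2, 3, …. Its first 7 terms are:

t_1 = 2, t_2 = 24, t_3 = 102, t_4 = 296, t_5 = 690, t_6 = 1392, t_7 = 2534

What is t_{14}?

38976

1st diffs: 22, 78, 194, 394, 702, 1142.
2nd diffs: 56, 116, 200, 308, 440.
3rd diffs: 60, 84, 108, 132.
4th diffs: 24, 24, 24 (constant).
So t_n = n^4 + 3n^2 - 2n.
Evaluating at n = 14 gives t_{14} = 38976.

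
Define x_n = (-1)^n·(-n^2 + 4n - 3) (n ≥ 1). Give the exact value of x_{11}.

(-1)^11 = -1; -n^2 + 4n - 3 at n=11 is -80; so x_{11} = 80.

80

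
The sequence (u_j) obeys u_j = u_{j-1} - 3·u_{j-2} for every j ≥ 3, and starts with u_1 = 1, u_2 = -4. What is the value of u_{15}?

6113

Step forward from the initial values:
u_3 = -7  u_4 = 5  u_5 = 26  …  u_{12} = -1105  u_{13} = -1399  u_{14} = 1916  u_{15} = 6113.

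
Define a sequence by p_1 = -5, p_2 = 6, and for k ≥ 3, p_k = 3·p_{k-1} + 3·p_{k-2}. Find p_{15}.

56531763

Iterate the recurrence:
p_3 = 3, p_4 = 27, p_5 = 90, …, p_{12} = 1037367, p_{13} = 3932955, p_{14} = 14910966, p_{15} = 56531763.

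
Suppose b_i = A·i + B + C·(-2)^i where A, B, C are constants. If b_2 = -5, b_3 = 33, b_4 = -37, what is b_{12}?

-12261

Write the equations: 2A + B + 4C = -5; 3A + B - 8C = 33; 4A + B + 16C = -37.
Subtracting the first from the second: A - 12C = 38.
Subtracting the second from the third: A + 24C = -70.
Solving: C = -3, A = 2, then B = 3.
Hence b_{12} = 2·12 + 3 + (-3)·4096 = -12261.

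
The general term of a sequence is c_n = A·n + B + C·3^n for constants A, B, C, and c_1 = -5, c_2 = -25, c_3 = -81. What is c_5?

-733

At n = 1, 2, 3: A + B + 3C = -5; 2A + B + 9C = -25; 3A + B + 27C = -81.
Subtracting the first from the second: A + 6C = -20.
Subtracting the second from the third: A + 18C = -56.
Solving: C = -3, A = -2, then B = 6.
Therefore c_5 = -10 + 6 + (-3)·243 = -733.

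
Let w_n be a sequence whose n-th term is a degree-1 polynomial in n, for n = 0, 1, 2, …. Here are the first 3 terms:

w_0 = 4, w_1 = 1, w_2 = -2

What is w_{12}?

1st diffs: -3, -3 (constant).
So w_n = -3n + 4.
Evaluating at n = 12 gives w_{12} = -32.

-32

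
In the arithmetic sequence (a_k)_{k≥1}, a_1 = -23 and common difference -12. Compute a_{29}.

a_k = -23 + (k - 1)·(-12).
a_{29} = -23 + 28·(-12) = -359.

-359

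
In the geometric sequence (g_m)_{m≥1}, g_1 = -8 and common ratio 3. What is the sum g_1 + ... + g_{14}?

-19131872

g_m = (-8)·3^(m-1).
S = (-8)·(3^14 - 1)/(3 - 1) = (-8)·(4782969 - 1)/(2) = -19131872.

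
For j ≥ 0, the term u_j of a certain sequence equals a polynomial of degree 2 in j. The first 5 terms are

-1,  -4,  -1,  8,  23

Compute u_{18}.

863

1st diffs: -3, 3, 9, 15.
2nd diffs: 6, 6, 6 (constant).
So u_j = 3j^2 - 6j - 1.
Evaluating at j = 18 gives u_{18} = 863.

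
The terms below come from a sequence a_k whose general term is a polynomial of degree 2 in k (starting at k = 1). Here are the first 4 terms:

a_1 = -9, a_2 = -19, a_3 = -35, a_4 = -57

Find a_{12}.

1st diffs: -10, -16, -22.
2nd diffs: -6, -6 (constant).
So a_k = -3k^2 - k - 5.
Evaluating at k = 12 gives a_{12} = -449.

-449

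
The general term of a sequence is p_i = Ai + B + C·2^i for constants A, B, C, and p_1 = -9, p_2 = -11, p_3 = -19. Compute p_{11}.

-6107

Plug in i = 1, 2, 3: A + B + 2C = -9; 2A + B + 4C = -11; 3A + B + 8C = -19.
Subtracting the first from the second: A + 2C = -2.
Subtracting the second from the third: A + 4C = -8.
Solving: C = -3, A = 4, then B = -7.
Therefore p_{11} = 44 + (-7) + (-3)·2048 = -6107.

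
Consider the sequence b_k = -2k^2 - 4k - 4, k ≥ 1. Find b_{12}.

-340

b_{12} = -2·12^2 - 4·12 - 4 = -340.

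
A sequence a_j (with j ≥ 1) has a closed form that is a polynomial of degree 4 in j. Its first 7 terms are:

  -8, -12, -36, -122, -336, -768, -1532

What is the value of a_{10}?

-7316

1st diffs: -4, -24, -86, -214, -432, -764.
2nd diffs: -20, -62, -128, -218, -332.
3rd diffs: -42, -66, -90, -114.
4th diffs: -24, -24, -24 (constant).
Newton forward-difference form: a_j = -8 + (-4)·C(j-1,1) + (-20)·C(j-1,2) + (-42)·C(j-1,3) + (-24)·C(j-1,4).
At j = 10: j-1 = 9, so a_{10} = -8 - 36 - 720 - 3528 - 3024 = -7316.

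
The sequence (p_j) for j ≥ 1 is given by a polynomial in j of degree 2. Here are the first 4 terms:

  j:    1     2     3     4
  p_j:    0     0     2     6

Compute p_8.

42

1st diffs: 0, 2, 4.
2nd diffs: 2, 2 (constant).
So p_j = j^2 - 3j + 2.
Evaluating at j = 8 gives p_8 = 42.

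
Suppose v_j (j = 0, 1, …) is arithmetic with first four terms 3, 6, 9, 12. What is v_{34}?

105

Common difference d = 3.
v_j = 3 + (j - 0)·3.
v_{34} = 3 + 34·3 = 105.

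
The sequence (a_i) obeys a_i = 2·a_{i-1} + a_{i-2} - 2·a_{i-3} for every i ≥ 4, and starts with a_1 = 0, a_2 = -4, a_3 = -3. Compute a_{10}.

Iterate the recurrence:
a_4 = -10;  a_5 = -15;  a_6 = -34;  a_7 = -63;  a_8 = -130;  a_9 = -255;  a_{10} = -514.

-514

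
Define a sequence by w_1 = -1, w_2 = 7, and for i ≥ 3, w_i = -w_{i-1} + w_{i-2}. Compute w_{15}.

Applying the relation repeatedly:
w_3 = -8, w_4 = 15, w_5 = -23, …, w_{12} = 678, w_{13} = -1097, w_{14} = 1775, w_{15} = -2872.

-2872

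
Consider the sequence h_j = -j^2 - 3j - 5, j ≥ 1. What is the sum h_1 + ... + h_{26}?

-7384

Over j = 1..26: Σj = 351, Σj² = 6201.
Total = (-1)·6201 + (-3)·351 + (-5)·26 = -7384.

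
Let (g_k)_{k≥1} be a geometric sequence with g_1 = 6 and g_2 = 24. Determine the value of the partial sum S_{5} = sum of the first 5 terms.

Common ratio r = 4.
g_k = 6·4^(k-1).
S = 6·(4^5 - 1)/(4 - 1) = 6·(1024 - 1)/(3) = 2046.

2046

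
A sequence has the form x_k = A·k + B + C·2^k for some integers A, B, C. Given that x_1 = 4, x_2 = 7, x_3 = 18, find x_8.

Write the equations: A + B + 2C = 4; 2A + B + 4C = 7; 3A + B + 8C = 18.
Subtracting the first from the second: A + 2C = 3.
Subtracting the second from the third: A + 4C = 11.
Solving: C = 4, A = -5, then B = 1.
Therefore x_8 = -40 + 1 + 4·256 = 985.

985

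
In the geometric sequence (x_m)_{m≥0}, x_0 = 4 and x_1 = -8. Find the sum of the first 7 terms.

Common ratio r = -2.
x_m = 4·(-2)^(m-0).
S = 4·((-2)^7 - 1)/(-2 - 1) = 4·(-128 - 1)/(-3) = 172.

172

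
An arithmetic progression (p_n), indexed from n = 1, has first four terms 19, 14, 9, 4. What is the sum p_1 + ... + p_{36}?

Common difference d = -5.
p_n = 19 + (n - 1)·(-5).
p_{36} = -156; S = 36·(19 + (-156))/2 = -2466.

-2466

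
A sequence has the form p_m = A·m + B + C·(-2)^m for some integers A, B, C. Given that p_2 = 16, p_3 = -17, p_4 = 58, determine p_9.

-1511

Write the equations: 2A + B + 4C = 16; 3A + B - 8C = -17; 4A + B + 16C = 58.
Subtracting the first from the second: A - 12C = -33.
Subtracting the second from the third: A + 24C = 75.
Solving: C = 3, A = 3, then B = -2.
So p_m = 3·m + (-2) + 3·(-2)^m; at m=9 this is -1511.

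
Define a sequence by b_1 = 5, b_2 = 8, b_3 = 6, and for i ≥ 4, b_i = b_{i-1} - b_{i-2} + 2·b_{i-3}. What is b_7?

Step forward from the initial values:
b_4 = 8, b_5 = 18, b_6 = 22, b_7 = 20.

20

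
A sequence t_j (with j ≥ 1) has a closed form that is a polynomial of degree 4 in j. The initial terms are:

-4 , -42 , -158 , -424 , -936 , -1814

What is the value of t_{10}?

1st diffs: -38, -116, -266, -512, -878.
2nd diffs: -78, -150, -246, -366.
3rd diffs: -72, -96, -120.
4th diffs: -24, -24 (constant).
Newton forward-difference form: t_j = -4 + (-38)·C(j-1,1) + (-78)·C(j-1,2) + (-72)·C(j-1,3) + (-24)·C(j-1,4).
At j = 10: j-1 = 9, so t_{10} = -4 - 342 - 2808 - 6048 - 3024 = -12226.

-12226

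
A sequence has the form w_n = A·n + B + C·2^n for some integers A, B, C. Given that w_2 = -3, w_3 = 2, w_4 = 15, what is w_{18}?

524229

Plug in n = 2, 3, 4: 2A + B + 4C = -3; 3A + B + 8C = 2; 4A + B + 16C = 15.
Subtracting the first from the second: A + 4C = 5.
Subtracting the second from the third: A + 8C = 13.
Solving: C = 2, A = -3, then B = -5.
Therefore w_{18} = -54 + (-5) + 2·262144 = 524229.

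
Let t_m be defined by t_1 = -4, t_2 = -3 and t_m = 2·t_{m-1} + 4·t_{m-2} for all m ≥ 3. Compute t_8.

Step forward from the initial values:
t_3 = -22; t_4 = -56; t_5 = -200; t_6 = -624; t_7 = -2048; t_8 = -6592.

-6592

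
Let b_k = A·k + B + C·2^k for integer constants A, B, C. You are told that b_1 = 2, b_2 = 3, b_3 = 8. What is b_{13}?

16346

At k = 1, 2, 3: A + B + 2C = 2; 2A + B + 4C = 3; 3A + B + 8C = 8.
Subtracting the first from the second: A + 2C = 1.
Subtracting the second from the third: A + 4C = 5.
Solving: C = 2, A = -3, then B = 1.
Therefore b_{13} = -39 + 1 + 2·8192 = 16346.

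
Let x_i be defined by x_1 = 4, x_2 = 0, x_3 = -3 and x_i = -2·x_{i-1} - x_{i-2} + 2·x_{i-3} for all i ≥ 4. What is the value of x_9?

199

Iterate the recurrence:
x_4 = 14, x_5 = -25, x_6 = 30, x_7 = -7, x_8 = -66, x_9 = 199.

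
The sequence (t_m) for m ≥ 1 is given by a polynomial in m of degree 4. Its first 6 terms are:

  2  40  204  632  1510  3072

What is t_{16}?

142112

1st diffs: 38, 164, 428, 878, 1562.
2nd diffs: 126, 264, 450, 684.
3rd diffs: 138, 186, 234.
4th diffs: 48, 48 (constant).
Newton forward-difference form: t_m = 2 + 38·C(m-1,1) + 126·C(m-1,2) + 138·C(m-1,3) + 48·C(m-1,4).
At m = 16: m-1 = 15, so t_{16} = 2 + 570 + 13230 + 62790 + 65520 = 142112.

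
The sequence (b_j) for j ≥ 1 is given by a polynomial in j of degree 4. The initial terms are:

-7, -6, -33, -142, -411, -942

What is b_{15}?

-46221

1st diffs: 1, -27, -109, -269, -531.
2nd diffs: -28, -82, -160, -262.
3rd diffs: -54, -78, -102.
4th diffs: -24, -24 (constant).
Newton forward-difference form: b_j = -7 + 1·C(j-1,1) + (-28)·C(j-1,2) + (-54)·C(j-1,3) + (-24)·C(j-1,4).
At j = 15: j-1 = 14, so b_{15} = -7 + 14 - 2548 - 19656 - 24024 = -46221.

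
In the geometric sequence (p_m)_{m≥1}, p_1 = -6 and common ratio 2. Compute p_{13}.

-24576

p_m = (-6)·2^(m-1).
p_{13} = (-6)·2^12 = -24576.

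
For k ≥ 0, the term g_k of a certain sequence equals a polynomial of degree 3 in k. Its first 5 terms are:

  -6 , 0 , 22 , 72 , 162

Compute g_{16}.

1st diffs: 6, 22, 50, 90.
2nd diffs: 16, 28, 40.
3rd diffs: 12, 12 (constant).
Newton forward-difference form: g_k = -6 + 6·C(k,1) + 16·C(k,2) + 12·C(k,3).
At k = 16: k = 16, so g_{16} = -6 + 96 + 1920 + 6720 = 8730.

8730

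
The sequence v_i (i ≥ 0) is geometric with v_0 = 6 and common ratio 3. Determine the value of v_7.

13122

v_i = 6·3^(i-0).
v_7 = 6·3^7 = 13122.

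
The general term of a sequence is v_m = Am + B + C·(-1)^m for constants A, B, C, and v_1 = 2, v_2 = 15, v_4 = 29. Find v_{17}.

114

Plug in m = 1, 2, 4: A + B - C = 2; 2A + B + C = 15; 4A + B + C = 29.
Subtracting the first from the second: A + 2C = 13.
Subtracting the second from the third: 2A = 14.
Solving: C = 3, A = 7, then B = -2.
So v_m = 7·m + (-2) + 3·(-1)^m; at m=17 this is 114.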